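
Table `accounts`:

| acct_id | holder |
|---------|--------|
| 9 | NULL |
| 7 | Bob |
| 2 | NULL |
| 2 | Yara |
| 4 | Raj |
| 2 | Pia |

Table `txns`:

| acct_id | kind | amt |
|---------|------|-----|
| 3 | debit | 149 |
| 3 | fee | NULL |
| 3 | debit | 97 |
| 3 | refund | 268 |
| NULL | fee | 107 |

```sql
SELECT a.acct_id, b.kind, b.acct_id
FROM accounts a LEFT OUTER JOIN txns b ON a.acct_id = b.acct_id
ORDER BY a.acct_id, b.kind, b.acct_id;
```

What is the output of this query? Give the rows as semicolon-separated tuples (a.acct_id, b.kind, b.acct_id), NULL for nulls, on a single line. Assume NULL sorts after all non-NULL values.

(2, NULL, NULL); (2, NULL, NULL); (2, NULL, NULL); (4, NULL, NULL); (7, NULL, NULL); (9, NULL, NULL)

LEFT JOIN keeps every row from `accounts`; unmatched rows get NULL for `txns`'s columns.
Matching on a.acct_id = b.acct_id. A NULL in a compared column never satisfies the condition.
- a[0] acct_id=9 → no match; kept with NULLs on the b side.
- a[1] acct_id=7 → no match; kept with NULLs on the b side.
- a[2] acct_id=2 → no match; kept with NULLs on the b side.
- a[3] acct_id=2 → no match; kept with NULLs on the b side.
- a[4] acct_id=4 → no match; kept with NULLs on the b side.
- a[5] acct_id=2 → no match; kept with NULLs on the b side.
After projecting and ordering:
a.acct_id | b.kind | b.acct_id
2 | NULL | NULL
2 | NULL | NULL
2 | NULL | NULL
4 | NULL | NULL
7 | NULL | NULL
9 | NULL | NULL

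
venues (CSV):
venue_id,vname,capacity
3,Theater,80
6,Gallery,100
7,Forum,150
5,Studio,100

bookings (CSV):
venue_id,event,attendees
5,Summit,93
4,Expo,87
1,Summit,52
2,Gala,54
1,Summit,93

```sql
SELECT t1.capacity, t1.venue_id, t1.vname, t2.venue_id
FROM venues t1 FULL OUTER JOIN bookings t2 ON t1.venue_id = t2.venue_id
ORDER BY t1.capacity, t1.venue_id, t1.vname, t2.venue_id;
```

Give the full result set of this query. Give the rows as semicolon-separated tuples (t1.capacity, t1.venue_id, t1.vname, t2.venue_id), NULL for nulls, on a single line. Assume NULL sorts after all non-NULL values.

(80, 3, Theater, NULL); (100, 5, Studio, 5); (100, 6, Gallery, NULL); (150, 7, Forum, NULL); (NULL, NULL, NULL, 1); (NULL, NULL, NULL, 1); (NULL, NULL, NULL, 2); (NULL, NULL, NULL, 4)

FULL OUTER JOIN keeps every row from both sides; unmatched rows get NULL for the other side's columns.
Matching on t1.venue_id = t2.venue_id.
- t1 row (venue_id=3): no match → kept, t2 columns NULL.
- t1 row (venue_id=6): no match → kept, t2 columns NULL.
- t1 row (venue_id=7): no match → kept, t2 columns NULL.
- t1 row (venue_id=5): matches 1 t2 row(s) → 1 output row(s).
- 4 row(s) from t2 found no t1 partner → padded with NULL.
After projecting and ordering:
t1.capacity | t1.venue_id | t1.vname | t2.venue_id
80 | 3 | Theater | NULL
100 | 5 | Studio | 5
100 | 6 | Gallery | NULL
150 | 7 | Forum | NULL
NULL | NULL | NULL | 1
NULL | NULL | NULL | 1
NULL | NULL | NULL | 2
NULL | NULL | NULL | 4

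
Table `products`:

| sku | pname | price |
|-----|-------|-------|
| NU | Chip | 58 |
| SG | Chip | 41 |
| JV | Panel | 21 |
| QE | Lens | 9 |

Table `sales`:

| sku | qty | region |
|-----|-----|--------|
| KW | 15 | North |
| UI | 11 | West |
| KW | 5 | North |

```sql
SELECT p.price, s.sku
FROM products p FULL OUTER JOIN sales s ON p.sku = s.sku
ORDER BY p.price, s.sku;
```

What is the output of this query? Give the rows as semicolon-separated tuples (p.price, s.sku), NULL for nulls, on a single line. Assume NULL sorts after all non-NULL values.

FULL OUTER JOIN keeps every row from both sides; unmatched rows get NULL for the other side's columns.
Matching on p.sku = s.sku.
- sku=NU: no s row matches, row kept with s columns NULL.
- sku=SG: no s row matches, row kept with s columns NULL.
- sku=JV: no s row matches, row kept with s columns NULL.
- sku=QE: no s row matches, row kept with s columns NULL.
- 3 row(s) from s found no p partner → padded with NULL.
After projecting and ordering:
p.price | s.sku
9 | NULL
21 | NULL
41 | NULL
58 | NULL
NULL | KW
NULL | KW
NULL | UI

(9, NULL); (21, NULL); (41, NULL); (58, NULL); (NULL, KW); (NULL, KW); (NULL, UI)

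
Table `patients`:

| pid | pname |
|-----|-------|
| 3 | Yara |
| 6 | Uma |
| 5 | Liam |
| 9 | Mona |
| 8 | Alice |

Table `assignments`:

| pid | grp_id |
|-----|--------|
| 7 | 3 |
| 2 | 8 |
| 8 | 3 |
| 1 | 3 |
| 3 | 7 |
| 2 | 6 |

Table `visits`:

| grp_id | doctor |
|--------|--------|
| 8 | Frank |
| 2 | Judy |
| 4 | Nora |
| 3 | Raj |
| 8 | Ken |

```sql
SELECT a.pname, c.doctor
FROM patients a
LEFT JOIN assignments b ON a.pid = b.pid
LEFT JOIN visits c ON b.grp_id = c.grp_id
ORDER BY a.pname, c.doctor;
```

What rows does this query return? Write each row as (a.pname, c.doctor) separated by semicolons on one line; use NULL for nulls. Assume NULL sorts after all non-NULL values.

Step 1 — a LEFT JOIN b on pid → 5 row(s).
Then LEFT JOIN `visits c` on grp_id: each of those 5 rows is kept; rows whose b.grp_id has no match in c get NULL for c's columns.

(Alice, Raj); (Liam, NULL); (Mona, NULL); (Uma, NULL); (Yara, NULL)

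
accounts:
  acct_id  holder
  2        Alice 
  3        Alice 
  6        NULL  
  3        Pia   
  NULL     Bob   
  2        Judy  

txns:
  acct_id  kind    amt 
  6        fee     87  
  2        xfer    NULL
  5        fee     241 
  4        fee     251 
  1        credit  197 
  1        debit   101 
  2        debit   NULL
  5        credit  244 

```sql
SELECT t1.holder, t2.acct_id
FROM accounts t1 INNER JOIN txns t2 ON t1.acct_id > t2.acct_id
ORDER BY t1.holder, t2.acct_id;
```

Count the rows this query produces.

19

INNER JOIN keeps only pairs where the ON condition holds.
Matching on t1.acct_id > t2.acct_id. A NULL in a compared column never satisfies the condition.
- t1 (acct_id=2) pairs with 2 row(s) of t2.
- t1 (acct_id=3) pairs with 4 row(s) of t2.
- t1 (acct_id=6) pairs with 7 row(s) of t2.
- t1 (acct_id=3) pairs with 4 row(s) of t2.
- t1 (acct_id=NULL) has no partner → excluded.
- t1 (acct_id=2) pairs with 2 row(s) of t2.
Total: 19 rows.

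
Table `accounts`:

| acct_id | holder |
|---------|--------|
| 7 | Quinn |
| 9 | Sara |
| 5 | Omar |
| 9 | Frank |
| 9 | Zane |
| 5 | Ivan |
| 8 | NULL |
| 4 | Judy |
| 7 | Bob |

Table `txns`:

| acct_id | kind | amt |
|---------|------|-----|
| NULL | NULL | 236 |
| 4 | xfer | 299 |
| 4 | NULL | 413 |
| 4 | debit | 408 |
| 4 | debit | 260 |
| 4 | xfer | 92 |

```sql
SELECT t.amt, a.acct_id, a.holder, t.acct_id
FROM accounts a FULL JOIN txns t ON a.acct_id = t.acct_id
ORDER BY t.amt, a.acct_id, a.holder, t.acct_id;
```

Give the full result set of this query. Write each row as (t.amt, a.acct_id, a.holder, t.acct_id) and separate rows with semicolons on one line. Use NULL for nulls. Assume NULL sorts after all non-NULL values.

(92, 4, Judy, 4); (236, NULL, NULL, NULL); (260, 4, Judy, 4); (299, 4, Judy, 4); (408, 4, Judy, 4); (413, 4, Judy, 4); (NULL, 5, Ivan, NULL); (NULL, 5, Omar, NULL); (NULL, 7, Bob, NULL); (NULL, 7, Quinn, NULL); (NULL, 8, NULL, NULL); (NULL, 9, Frank, NULL); (NULL, 9, Sara, NULL); (NULL, 9, Zane, NULL)

FULL OUTER JOIN keeps every row from both sides; unmatched rows get NULL for the other side's columns.
Matching on a.acct_id = t.acct_id. A NULL in a compared column never satisfies the condition.
Matched pairs: 5; unmatched a rows kept: 8; unmatched t rows kept: 1.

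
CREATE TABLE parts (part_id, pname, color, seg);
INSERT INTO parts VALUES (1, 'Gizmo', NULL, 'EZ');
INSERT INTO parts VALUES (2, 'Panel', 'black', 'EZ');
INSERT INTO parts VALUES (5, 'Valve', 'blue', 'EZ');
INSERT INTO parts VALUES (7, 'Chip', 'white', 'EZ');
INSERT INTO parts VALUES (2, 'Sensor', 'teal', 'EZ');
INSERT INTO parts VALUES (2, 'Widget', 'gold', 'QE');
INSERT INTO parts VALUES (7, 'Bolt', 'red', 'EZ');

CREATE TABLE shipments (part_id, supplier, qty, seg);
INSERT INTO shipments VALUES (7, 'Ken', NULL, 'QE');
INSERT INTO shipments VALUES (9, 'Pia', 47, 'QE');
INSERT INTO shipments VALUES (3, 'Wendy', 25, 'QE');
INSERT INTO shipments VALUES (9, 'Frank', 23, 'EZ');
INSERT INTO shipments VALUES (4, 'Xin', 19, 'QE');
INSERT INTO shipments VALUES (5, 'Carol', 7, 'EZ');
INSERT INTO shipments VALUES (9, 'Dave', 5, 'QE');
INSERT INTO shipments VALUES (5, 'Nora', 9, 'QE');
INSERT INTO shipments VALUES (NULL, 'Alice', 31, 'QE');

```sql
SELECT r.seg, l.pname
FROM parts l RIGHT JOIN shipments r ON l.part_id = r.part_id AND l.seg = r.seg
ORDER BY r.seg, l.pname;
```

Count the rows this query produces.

9

RIGHT JOIN keeps every row from `shipments`; unmatched rows get NULL for `parts`'s columns.
Matching on l.part_id = r.part_id AND l.seg = r.seg. A NULL in a compared column never satisfies the condition.
Matched pairs: 1; unmatched r rows kept: 8.
Total: 1 matched + 8 padded = 9 rows.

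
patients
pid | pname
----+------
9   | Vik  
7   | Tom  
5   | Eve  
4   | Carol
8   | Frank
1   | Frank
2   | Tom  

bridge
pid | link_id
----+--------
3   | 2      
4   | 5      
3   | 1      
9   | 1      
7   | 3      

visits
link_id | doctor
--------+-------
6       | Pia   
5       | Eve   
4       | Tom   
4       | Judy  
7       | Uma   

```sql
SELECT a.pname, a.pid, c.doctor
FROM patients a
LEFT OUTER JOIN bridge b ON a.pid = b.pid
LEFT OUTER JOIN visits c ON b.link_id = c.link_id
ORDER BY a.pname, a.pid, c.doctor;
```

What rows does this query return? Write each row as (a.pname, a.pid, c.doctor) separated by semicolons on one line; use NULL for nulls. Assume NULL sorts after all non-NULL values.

Evaluate left to right. First `patients a LEFT JOIN bridge b` on pid: 7 row(s).
Then LEFT JOIN `visits c` on link_id: each of those 7 rows is kept; rows whose b.link_id has no match in c get NULL for c's columns.

(Carol, 4, Eve); (Eve, 5, NULL); (Frank, 1, NULL); (Frank, 8, NULL); (Tom, 2, NULL); (Tom, 7, NULL); (Vik, 9, NULL)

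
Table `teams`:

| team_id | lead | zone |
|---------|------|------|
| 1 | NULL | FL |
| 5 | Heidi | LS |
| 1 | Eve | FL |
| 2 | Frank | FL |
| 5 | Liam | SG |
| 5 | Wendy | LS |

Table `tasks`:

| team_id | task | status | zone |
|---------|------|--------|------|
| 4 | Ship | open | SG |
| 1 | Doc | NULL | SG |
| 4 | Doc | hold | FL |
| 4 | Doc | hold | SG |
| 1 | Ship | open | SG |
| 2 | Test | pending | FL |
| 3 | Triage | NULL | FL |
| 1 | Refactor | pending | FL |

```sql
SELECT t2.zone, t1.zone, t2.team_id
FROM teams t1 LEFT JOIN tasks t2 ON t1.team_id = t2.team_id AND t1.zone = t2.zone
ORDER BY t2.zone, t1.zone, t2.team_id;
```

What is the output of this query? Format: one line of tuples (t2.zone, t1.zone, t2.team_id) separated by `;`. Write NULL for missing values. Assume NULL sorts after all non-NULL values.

(FL, FL, 1); (FL, FL, 1); (FL, FL, 2); (NULL, LS, NULL); (NULL, LS, NULL); (NULL, SG, NULL)

LEFT JOIN keeps every row from `teams`; unmatched rows get NULL for `tasks`'s columns.
Matching on t1.team_id = t2.team_id AND t1.zone = t2.zone.
Matched pairs: 3; unmatched t1 rows kept: 3.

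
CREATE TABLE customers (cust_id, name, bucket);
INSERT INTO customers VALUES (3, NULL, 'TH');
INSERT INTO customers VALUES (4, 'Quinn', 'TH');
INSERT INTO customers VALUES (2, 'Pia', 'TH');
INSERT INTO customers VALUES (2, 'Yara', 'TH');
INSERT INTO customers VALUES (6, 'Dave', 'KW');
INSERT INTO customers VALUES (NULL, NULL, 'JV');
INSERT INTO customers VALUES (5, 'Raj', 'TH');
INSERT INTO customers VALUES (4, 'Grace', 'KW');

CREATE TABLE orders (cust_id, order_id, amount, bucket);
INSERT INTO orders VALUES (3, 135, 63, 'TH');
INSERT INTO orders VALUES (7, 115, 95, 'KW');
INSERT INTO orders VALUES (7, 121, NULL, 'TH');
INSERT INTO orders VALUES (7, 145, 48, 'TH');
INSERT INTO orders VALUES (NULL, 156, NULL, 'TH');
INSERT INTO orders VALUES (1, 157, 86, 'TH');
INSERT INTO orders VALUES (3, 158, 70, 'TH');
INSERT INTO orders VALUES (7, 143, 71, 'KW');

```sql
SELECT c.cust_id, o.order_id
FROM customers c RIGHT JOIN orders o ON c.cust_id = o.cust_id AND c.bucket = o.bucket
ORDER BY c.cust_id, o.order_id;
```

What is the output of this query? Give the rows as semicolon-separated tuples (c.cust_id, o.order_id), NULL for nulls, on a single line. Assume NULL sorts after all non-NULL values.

(3, 135); (3, 158); (NULL, 115); (NULL, 121); (NULL, 143); (NULL, 145); (NULL, 156); (NULL, 157)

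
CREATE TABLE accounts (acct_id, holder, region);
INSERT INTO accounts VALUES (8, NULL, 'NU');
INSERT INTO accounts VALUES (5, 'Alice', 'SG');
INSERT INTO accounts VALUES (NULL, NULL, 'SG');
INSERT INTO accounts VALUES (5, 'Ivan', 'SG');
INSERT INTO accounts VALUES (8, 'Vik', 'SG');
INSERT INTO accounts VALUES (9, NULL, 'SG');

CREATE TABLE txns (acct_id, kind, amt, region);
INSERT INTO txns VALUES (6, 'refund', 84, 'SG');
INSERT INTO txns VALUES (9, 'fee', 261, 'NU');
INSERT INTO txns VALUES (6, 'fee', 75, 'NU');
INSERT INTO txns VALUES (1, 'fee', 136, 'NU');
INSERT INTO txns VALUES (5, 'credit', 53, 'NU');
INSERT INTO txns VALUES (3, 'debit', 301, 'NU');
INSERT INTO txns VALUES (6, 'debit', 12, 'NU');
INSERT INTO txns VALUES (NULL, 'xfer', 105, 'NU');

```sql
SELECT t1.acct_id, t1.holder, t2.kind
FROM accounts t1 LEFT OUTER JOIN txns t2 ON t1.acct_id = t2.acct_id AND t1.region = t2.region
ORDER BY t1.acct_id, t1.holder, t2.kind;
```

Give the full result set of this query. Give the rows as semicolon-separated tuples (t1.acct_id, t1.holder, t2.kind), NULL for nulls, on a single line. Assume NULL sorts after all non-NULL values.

(5, Alice, NULL); (5, Ivan, NULL); (8, Vik, NULL); (8, NULL, NULL); (9, NULL, NULL); (NULL, NULL, NULL)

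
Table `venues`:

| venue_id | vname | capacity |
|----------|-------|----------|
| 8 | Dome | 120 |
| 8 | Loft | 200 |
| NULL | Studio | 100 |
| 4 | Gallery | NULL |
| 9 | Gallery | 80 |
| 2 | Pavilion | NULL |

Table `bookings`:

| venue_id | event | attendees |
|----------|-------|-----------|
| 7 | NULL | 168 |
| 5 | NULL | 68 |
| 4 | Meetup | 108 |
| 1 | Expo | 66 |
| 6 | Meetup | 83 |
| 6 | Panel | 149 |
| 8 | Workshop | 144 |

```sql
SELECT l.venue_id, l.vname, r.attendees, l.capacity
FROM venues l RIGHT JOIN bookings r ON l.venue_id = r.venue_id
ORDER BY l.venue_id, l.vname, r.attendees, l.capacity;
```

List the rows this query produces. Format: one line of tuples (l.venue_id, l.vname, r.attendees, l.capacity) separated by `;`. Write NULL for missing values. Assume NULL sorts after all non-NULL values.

RIGHT JOIN keeps every row from `bookings`; unmatched rows get NULL for `venues`'s columns.
Matching on l.venue_id = r.venue_id. A NULL in a compared column never satisfies the condition.
- l[0] venue_id=8 → 1 match(es) in r → 1 row(s).
- l[1] venue_id=8 → 1 match(es) in r → 1 row(s).
- l[2] venue_id=NULL → no match.
- l[3] venue_id=4 → 1 match(es) in r → 1 row(s).
- l[4] venue_id=9 → no match.
- l[5] venue_id=2 → no match.
- plus 5 unmatched r row(s), each kept with NULL l columns.
After projecting and ordering:
l.venue_id | l.vname | r.attendees | l.capacity
4 | Gallery | 108 | NULL
8 | Dome | 144 | 120
8 | Loft | 144 | 200
NULL | NULL | 66 | NULL
NULL | NULL | 68 | NULL
NULL | NULL | 83 | NULL
NULL | NULL | 149 | NULL
NULL | NULL | 168 | NULL

(4, Gallery, 108, NULL); (8, Dome, 144, 120); (8, Loft, 144, 200); (NULL, NULL, 66, NULL); (NULL, NULL, 68, NULL); (NULL, NULL, 83, NULL); (NULL, NULL, 149, NULL); (NULL, NULL, 168, NULL)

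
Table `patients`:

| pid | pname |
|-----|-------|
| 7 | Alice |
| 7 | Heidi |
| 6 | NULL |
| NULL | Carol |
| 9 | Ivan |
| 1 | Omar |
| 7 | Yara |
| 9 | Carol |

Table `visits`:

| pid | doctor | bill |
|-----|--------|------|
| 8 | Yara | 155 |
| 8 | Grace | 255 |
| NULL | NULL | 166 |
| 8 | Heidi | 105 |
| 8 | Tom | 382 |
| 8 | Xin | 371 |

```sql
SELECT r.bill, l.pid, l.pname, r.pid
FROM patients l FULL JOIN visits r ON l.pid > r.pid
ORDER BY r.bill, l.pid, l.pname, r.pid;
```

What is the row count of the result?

17

FULL OUTER JOIN keeps every row from both sides; unmatched rows get NULL for the other side's columns.
Matching on l.pid > r.pid. A NULL in a compared column never satisfies the condition.
- l[0] pid=7 → no match; kept with NULLs on the r side.
- l[1] pid=7 → no match; kept with NULLs on the r side.
- l[2] pid=6 → no match; kept with NULLs on the r side.
- l[3] pid=NULL → no match; kept with NULLs on the r side.
- l[4] pid=9 → 5 match(es) in r → 5 row(s).
- l[5] pid=1 → no match; kept with NULLs on the r side.
- l[6] pid=7 → no match; kept with NULLs on the r side.
- l[7] pid=9 → 5 match(es) in r → 5 row(s).
- 1 row(s) from r found no l partner → padded with NULL.
Total: 10 matched + 7 padded = 17 rows.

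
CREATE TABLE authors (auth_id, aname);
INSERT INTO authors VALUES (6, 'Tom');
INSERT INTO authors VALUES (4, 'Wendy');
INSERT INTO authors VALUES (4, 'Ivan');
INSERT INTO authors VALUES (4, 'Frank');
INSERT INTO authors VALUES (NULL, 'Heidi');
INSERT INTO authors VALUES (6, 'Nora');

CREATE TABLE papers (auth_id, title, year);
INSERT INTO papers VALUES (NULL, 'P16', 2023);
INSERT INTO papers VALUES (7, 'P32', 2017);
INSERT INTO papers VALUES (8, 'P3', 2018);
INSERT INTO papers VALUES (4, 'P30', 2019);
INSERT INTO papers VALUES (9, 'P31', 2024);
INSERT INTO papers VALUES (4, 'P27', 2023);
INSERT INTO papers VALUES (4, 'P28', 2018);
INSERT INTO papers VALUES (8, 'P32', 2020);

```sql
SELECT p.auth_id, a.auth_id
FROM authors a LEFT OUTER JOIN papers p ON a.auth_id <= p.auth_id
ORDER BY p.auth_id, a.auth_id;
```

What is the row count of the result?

30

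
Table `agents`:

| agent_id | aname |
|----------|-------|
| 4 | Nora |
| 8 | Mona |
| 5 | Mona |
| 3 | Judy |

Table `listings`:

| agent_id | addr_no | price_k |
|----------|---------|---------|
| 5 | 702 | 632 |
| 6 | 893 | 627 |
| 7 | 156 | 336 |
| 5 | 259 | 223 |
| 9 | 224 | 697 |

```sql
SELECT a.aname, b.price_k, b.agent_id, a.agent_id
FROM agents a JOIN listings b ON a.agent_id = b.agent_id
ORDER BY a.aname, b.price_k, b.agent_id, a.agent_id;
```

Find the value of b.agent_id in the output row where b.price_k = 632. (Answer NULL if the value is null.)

5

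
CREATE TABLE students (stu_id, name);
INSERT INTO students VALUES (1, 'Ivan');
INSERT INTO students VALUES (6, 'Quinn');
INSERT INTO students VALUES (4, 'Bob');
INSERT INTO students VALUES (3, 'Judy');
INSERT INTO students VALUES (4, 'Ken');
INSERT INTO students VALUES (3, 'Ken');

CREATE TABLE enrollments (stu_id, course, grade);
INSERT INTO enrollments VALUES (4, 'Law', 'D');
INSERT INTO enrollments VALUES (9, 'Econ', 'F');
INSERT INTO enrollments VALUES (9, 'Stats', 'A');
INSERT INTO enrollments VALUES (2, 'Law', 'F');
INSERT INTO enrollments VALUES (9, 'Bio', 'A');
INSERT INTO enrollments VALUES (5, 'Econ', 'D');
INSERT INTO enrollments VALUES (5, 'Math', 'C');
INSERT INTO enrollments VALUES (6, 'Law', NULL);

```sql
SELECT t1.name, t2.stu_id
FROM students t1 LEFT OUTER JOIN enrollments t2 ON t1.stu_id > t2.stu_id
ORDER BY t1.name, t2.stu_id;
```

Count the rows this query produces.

9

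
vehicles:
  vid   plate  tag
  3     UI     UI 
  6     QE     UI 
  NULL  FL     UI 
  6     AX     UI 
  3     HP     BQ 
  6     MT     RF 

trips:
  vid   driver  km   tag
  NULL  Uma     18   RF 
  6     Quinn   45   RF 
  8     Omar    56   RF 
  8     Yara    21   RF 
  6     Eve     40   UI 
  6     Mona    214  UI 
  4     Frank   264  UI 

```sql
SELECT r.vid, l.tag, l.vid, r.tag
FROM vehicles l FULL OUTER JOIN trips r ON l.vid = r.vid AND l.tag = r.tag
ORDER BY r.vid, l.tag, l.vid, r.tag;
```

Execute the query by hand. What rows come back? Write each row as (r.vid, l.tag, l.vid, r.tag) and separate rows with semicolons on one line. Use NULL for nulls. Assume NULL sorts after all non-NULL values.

FULL OUTER JOIN keeps every row from both sides; unmatched rows get NULL for the other side's columns.
Matching on l.vid = r.vid AND l.tag = r.tag. A NULL in a compared column never satisfies the condition.
- l row (vid=3, tag=UI): no match → kept, r columns NULL.
- l row (vid=6, tag=UI): matches 2 r row(s) → 2 output row(s).
- l row (vid=NULL, tag=UI): no match → kept, r columns NULL.
- l row (vid=6, tag=UI): matches 2 r row(s) → 2 output row(s).
- l row (vid=3, tag=BQ): no match → kept, r columns NULL.
- l row (vid=6, tag=RF): matches 1 r row(s) → 1 output row(s).
- plus 4 unmatched r row(s), each kept with NULL l columns.

(4, NULL, NULL, UI); (6, RF, 6, RF); (6, UI, 6, UI); (6, UI, 6, UI); (6, UI, 6, UI); (6, UI, 6, UI); (8, NULL, NULL, RF); (8, NULL, NULL, RF); (NULL, BQ, 3, NULL); (NULL, UI, 3, NULL); (NULL, UI, NULL, NULL); (NULL, NULL, NULL, RF)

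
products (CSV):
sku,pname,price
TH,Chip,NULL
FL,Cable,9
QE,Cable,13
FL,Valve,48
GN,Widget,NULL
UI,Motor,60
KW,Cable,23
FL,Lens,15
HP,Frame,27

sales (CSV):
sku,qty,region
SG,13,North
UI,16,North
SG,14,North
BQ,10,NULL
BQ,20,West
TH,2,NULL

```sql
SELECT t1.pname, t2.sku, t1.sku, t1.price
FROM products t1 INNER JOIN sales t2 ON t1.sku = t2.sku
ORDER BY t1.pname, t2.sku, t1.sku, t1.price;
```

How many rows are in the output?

INNER JOIN keeps only pairs where the ON condition holds.
Matching on t1.sku = t2.sku.
- t1 (sku=TH) pairs with 1 row(s) of t2.
- t1 (sku=FL) has no partner → excluded.
- t1 (sku=QE) has no partner → excluded.
- t1 (sku=FL) has no partner → excluded.
- t1 (sku=GN) has no partner → excluded.
- t1 (sku=UI) pairs with 1 row(s) of t2.
- t1 (sku=KW) has no partner → excluded.
- t1 (sku=FL) has no partner → excluded.
- t1 (sku=HP) has no partner → excluded.
Total: 2 rows.

2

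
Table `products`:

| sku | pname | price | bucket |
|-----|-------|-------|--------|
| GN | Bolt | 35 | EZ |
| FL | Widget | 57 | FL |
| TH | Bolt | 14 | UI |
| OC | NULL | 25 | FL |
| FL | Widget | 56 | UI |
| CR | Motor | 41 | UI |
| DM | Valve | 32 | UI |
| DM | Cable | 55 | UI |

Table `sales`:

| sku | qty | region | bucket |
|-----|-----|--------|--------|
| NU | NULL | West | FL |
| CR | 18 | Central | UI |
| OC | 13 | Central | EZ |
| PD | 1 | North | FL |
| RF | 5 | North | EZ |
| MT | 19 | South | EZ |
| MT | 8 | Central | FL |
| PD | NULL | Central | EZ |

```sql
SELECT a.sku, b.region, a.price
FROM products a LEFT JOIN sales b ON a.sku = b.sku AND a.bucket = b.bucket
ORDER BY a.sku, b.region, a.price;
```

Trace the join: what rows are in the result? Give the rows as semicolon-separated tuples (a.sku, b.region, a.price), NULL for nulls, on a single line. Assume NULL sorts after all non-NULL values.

LEFT JOIN keeps every row from `products`; unmatched rows get NULL for `sales`'s columns.
Matching on a.sku = b.sku AND a.bucket = b.bucket.
- a (sku=GN, bucket=EZ) has no partner → padded with NULL.
- a (sku=FL, bucket=FL) has no partner → padded with NULL.
- a (sku=TH, bucket=UI) has no partner → padded with NULL.
- a (sku=OC, bucket=FL) has no partner → padded with NULL.
- a (sku=FL, bucket=UI) has no partner → padded with NULL.
- a (sku=CR, bucket=UI) pairs with 1 row(s) of b.
- a (sku=DM, bucket=UI) has no partner → padded with NULL.
- a (sku=DM, bucket=UI) has no partner → padded with NULL.
After projecting and ordering:
a.sku | b.region | a.price
CR | Central | 41
DM | NULL | 32
DM | NULL | 55
FL | NULL | 56
FL | NULL | 57
GN | NULL | 35
OC | NULL | 25
TH | NULL | 14

(CR, Central, 41); (DM, NULL, 32); (DM, NULL, 55); (FL, NULL, 56); (FL, NULL, 57); (GN, NULL, 35); (OC, NULL, 25); (TH, NULL, 14)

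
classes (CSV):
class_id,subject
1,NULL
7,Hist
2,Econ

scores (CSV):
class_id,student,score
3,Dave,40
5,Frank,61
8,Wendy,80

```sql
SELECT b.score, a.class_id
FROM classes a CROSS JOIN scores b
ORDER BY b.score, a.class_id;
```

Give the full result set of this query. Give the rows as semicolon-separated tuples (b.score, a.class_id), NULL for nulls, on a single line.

CROSS JOIN pairs every row of `classes` with every row of `scores`: 3 × 3 = 9 rows.

(40, 1); (40, 2); (40, 7); (61, 1); (61, 2); (61, 7); (80, 1); (80, 2); (80, 7)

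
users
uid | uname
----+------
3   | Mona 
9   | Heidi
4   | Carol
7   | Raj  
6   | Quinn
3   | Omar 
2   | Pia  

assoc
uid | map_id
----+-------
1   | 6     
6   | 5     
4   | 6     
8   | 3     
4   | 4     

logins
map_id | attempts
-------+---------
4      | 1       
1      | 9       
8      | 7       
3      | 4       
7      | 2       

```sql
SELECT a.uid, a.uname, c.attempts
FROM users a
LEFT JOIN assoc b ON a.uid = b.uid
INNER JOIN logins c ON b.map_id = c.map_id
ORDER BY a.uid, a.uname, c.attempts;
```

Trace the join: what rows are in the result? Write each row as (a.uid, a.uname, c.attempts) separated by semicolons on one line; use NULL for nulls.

(4, Carol, 1)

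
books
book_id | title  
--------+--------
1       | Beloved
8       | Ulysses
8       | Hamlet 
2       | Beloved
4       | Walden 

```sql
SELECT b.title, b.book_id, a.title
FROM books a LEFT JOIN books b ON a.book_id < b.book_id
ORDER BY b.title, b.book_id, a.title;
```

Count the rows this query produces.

11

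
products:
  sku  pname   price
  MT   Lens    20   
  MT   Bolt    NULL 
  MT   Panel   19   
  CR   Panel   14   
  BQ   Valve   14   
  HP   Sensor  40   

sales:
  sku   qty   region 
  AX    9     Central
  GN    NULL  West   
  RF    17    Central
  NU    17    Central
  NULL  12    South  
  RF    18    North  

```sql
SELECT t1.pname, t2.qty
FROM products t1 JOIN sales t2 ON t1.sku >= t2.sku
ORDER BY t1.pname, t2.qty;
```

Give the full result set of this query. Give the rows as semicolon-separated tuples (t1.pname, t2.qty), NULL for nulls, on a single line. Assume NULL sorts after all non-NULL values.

(Bolt, 9); (Bolt, NULL); (Lens, 9); (Lens, NULL); (Panel, 9); (Panel, 9); (Panel, NULL); (Sensor, 9); (Sensor, NULL); (Valve, 9)

INNER JOIN keeps only pairs where the ON condition holds.
Matching on t1.sku >= t2.sku. A NULL in a compared column never satisfies the condition.
- t1 row (sku=MT): matches 2 t2 row(s) → 2 output row(s).
- t1 row (sku=MT): matches 2 t2 row(s) → 2 output row(s).
- t1 row (sku=MT): matches 2 t2 row(s) → 2 output row(s).
- t1 row (sku=CR): matches 1 t2 row(s) → 1 output row(s).
- t1 row (sku=BQ): matches 1 t2 row(s) → 1 output row(s).
- t1 row (sku=HP): matches 2 t2 row(s) → 2 output row(s).
After projecting and ordering:
t1.pname | t2.qty
Bolt | 9
Bolt | NULL
Lens | 9
Lens | NULL
Panel | 9
Panel | 9
Panel | NULL
Sensor | 9
Sensor | NULL
Valve | 9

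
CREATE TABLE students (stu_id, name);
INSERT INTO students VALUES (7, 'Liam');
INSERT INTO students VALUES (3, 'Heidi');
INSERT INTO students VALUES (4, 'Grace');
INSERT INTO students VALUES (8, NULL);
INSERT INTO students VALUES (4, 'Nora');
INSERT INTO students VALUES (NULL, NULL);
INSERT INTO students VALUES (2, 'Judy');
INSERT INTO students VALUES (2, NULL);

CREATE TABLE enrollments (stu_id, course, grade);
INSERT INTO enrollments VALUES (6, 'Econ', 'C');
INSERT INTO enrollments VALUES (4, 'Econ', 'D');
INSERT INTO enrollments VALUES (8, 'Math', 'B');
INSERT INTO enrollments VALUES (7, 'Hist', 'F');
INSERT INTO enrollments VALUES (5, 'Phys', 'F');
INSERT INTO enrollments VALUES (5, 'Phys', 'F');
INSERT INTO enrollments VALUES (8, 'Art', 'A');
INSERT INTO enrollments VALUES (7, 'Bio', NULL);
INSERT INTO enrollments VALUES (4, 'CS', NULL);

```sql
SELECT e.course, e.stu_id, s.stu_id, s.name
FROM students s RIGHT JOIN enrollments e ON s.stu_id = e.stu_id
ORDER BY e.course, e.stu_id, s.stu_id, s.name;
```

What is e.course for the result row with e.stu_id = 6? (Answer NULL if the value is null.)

Econ

RIGHT JOIN keeps every row from `enrollments`; unmatched rows get NULL for `students`'s columns.
Matching on s.stu_id = e.stu_id. A NULL in a compared column never satisfies the condition.
- s row (stu_id=7): matches 2 e row(s) → 2 output row(s).
- s row (stu_id=3): no match.
- s row (stu_id=4): matches 2 e row(s) → 2 output row(s).
- s row (stu_id=8): matches 2 e row(s) → 2 output row(s).
- s row (stu_id=4): matches 2 e row(s) → 2 output row(s).
- s row (stu_id=NULL): no match.
- s row (stu_id=2): no match.
- s row (stu_id=2): no match.
- 3 row(s) from e found no s partner → padded with NULL.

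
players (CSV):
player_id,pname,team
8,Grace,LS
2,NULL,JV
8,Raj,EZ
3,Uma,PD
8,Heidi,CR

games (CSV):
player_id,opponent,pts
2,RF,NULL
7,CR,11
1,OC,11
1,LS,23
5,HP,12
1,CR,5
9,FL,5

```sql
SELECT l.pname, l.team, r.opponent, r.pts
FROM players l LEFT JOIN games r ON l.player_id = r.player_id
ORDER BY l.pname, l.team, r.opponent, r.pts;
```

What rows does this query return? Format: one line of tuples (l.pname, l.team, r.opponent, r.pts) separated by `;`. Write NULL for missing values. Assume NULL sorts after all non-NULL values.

LEFT JOIN keeps every row from `players`; unmatched rows get NULL for `games`'s columns.
Matching on l.player_id = r.player_id.
- l[0] player_id=8 → no match; kept with NULLs on the r side.
- l[1] player_id=2 → 1 match(es) in r → 1 row(s).
- l[2] player_id=8 → no match; kept with NULLs on the r side.
- l[3] player_id=3 → no match; kept with NULLs on the r side.
- l[4] player_id=8 → no match; kept with NULLs on the r side.
After projecting and ordering:
l.pname | l.team | r.opponent | r.pts
Grace | LS | NULL | NULL
Heidi | CR | NULL | NULL
Raj | EZ | NULL | NULL
Uma | PD | NULL | NULL
NULL | JV | RF | NULL

(Grace, LS, NULL, NULL); (Heidi, CR, NULL, NULL); (Raj, EZ, NULL, NULL); (Uma, PD, NULL, NULL); (NULL, JV, RF, NULL)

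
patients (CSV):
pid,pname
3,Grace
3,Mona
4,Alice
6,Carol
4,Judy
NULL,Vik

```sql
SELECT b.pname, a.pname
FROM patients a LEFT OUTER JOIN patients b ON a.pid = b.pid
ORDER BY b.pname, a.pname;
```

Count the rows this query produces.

LEFT JOIN keeps every row from `patients a`; unmatched rows get NULL for `patients b`'s columns.
Matching on a.pid = b.pid. A NULL in a compared column never satisfies the condition.
- a[0] pid=3 → 2 match(es) in b → 2 row(s).
- a[1] pid=3 → 2 match(es) in b → 2 row(s).
- a[2] pid=4 → 2 match(es) in b → 2 row(s).
- a[3] pid=6 → 1 match(es) in b → 1 row(s).
- a[4] pid=4 → 2 match(es) in b → 2 row(s).
- a[5] pid=NULL → no match; kept with NULLs on the b side.
Total: 9 matched + 1 padded = 10 rows.

10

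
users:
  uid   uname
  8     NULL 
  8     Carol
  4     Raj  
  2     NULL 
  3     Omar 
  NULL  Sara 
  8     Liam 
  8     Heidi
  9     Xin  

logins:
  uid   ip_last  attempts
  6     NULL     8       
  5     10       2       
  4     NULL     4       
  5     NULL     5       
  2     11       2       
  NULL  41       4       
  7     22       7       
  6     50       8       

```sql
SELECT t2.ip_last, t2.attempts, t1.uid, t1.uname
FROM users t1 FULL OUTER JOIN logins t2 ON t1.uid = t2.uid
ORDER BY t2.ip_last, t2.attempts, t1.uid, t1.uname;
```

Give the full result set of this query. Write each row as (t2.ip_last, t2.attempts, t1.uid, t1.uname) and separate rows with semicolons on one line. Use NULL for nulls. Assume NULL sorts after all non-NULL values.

(10, 2, NULL, NULL); (11, 2, 2, NULL); (22, 7, NULL, NULL); (41, 4, NULL, NULL); (50, 8, NULL, NULL); (NULL, 4, 4, Raj); (NULL, 5, NULL, NULL); (NULL, 8, NULL, NULL); (NULL, NULL, 3, Omar); (NULL, NULL, 8, Carol); (NULL, NULL, 8, Heidi); (NULL, NULL, 8, Liam); (NULL, NULL, 8, NULL); (NULL, NULL, 9, Xin); (NULL, NULL, NULL, Sara)

FULL OUTER JOIN keeps every row from both sides; unmatched rows get NULL for the other side's columns.
Matching on t1.uid = t2.uid. A NULL in a compared column never satisfies the condition.
Matched pairs: 2; unmatched t1 rows kept: 7; unmatched t2 rows kept: 6.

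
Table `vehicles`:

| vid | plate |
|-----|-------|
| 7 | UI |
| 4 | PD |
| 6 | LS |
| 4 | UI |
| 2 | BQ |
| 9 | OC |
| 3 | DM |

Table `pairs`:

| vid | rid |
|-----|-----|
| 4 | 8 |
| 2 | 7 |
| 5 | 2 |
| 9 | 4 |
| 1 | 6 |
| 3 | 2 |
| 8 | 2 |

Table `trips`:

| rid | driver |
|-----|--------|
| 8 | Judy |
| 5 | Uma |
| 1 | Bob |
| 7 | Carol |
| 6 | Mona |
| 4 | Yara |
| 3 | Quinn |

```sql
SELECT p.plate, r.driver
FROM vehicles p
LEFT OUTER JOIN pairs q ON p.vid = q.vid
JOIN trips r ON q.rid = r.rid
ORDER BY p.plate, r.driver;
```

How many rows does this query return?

Joins associate left-to-right: vehicles LEFT JOIN pairs on vid gives 7 intermediate row(s).
Then INNER JOIN `trips r` on rid: keep only rows whose q.rid appears in r.
Result: 4 row(s).

4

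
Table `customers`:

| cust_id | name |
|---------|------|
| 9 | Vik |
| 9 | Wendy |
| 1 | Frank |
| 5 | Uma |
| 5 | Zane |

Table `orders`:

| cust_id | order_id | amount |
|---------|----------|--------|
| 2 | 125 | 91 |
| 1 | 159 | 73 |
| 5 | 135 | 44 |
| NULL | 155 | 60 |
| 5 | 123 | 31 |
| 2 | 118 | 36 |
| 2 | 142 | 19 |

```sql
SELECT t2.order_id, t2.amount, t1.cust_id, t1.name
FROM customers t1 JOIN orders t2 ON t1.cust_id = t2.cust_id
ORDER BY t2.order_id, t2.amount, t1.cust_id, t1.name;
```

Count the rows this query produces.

5

INNER JOIN keeps only pairs where the ON condition holds.
Matching on t1.cust_id = t2.cust_id. A NULL in a compared column never satisfies the condition.
- cust_id=9: no matching t2 row, dropped.
- cust_id=9: no matching t2 row, dropped.
- cust_id=1: 1 matching t2 row(s), so 1 row(s) emitted.
- cust_id=5: 2 matching t2 row(s), so 2 row(s) emitted.
- cust_id=5: 2 matching t2 row(s), so 2 row(s) emitted.
Total: 5 rows.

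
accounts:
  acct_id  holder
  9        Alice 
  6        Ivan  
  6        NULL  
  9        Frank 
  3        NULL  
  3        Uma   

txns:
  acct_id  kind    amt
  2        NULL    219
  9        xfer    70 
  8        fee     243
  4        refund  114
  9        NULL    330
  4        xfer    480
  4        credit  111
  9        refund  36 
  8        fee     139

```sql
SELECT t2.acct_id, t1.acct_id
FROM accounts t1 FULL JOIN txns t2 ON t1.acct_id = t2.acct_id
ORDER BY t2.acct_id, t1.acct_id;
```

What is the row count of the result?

FULL OUTER JOIN keeps every row from both sides; unmatched rows get NULL for the other side's columns.
Matching on t1.acct_id = t2.acct_id.
- t1 row (acct_id=9): matches 3 t2 row(s) → 3 output row(s).
- t1 row (acct_id=6): no match → kept, t2 columns NULL.
- t1 row (acct_id=6): no match → kept, t2 columns NULL.
- t1 row (acct_id=9): matches 3 t2 row(s) → 3 output row(s).
- t1 row (acct_id=3): no match → kept, t2 columns NULL.
- t1 row (acct_id=3): no match → kept, t2 columns NULL.
- 6 t2 row(s) had no t1 match → kept, t1 columns NULL.
Total: 6 matched + 10 padded = 16 rows.

16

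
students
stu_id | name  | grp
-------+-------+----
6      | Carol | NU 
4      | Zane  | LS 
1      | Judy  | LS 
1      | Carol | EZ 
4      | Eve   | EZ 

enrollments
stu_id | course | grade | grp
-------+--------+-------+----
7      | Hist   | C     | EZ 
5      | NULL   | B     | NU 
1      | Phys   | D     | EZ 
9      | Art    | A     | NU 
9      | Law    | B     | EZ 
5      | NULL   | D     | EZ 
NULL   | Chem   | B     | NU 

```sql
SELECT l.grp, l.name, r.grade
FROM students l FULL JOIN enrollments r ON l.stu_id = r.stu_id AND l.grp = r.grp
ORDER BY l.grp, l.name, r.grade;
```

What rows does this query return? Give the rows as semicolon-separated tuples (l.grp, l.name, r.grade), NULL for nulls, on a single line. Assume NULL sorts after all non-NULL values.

FULL OUTER JOIN keeps every row from both sides; unmatched rows get NULL for the other side's columns.
Matching on l.stu_id = r.stu_id AND l.grp = r.grp. A NULL in a compared column never satisfies the condition.
- l[0] stu_id=6, grp=NU → no match; kept with NULLs on the r side.
- l[1] stu_id=4, grp=LS → no match; kept with NULLs on the r side.
- l[2] stu_id=1, grp=LS → no match; kept with NULLs on the r side.
- l[3] stu_id=1, grp=EZ → 1 match(es) in r → 1 row(s).
- l[4] stu_id=4, grp=EZ → no match; kept with NULLs on the r side.
- plus 6 unmatched r row(s), each kept with NULL l columns.

(EZ, Carol, D); (EZ, Eve, NULL); (LS, Judy, NULL); (LS, Zane, NULL); (NU, Carol, NULL); (NULL, NULL, A); (NULL, NULL, B); (NULL, NULL, B); (NULL, NULL, B); (NULL, NULL, C); (NULL, NULL, D)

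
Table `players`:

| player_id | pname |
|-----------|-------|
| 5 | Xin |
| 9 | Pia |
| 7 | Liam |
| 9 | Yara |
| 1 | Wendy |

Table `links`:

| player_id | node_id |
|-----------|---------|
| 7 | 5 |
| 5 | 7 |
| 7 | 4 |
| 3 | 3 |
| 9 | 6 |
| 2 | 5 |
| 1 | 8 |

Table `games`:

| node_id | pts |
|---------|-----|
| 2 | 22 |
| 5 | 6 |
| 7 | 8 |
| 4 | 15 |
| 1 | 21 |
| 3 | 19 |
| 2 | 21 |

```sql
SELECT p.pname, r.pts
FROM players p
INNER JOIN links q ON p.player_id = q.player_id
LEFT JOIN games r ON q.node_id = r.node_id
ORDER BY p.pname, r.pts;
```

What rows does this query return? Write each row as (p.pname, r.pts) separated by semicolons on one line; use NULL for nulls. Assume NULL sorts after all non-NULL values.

(Liam, 6); (Liam, 15); (Pia, NULL); (Wendy, NULL); (Xin, 8); (Yara, NULL)

Step 1 — p INNER JOIN q on player_id → 6 row(s).
Then LEFT JOIN `games r` on node_id: each of those 6 rows is kept; rows whose q.node_id has no match in r get NULL for r's columns.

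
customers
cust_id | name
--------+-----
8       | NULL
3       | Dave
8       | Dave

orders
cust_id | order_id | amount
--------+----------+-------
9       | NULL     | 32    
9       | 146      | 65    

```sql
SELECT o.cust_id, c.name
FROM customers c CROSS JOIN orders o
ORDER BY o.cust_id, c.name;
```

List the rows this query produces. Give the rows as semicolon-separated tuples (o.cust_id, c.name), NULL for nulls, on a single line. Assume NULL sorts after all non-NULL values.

(9, Dave); (9, Dave); (9, Dave); (9, Dave); (9, NULL); (9, NULL)

CROSS JOIN pairs every row of `customers` with every row of `orders`: 3 × 2 = 6 rows.
After projecting and ordering:
o.cust_id | c.name
9 | Dave
9 | Dave
9 | Dave
9 | Dave
9 | NULL
9 | NULL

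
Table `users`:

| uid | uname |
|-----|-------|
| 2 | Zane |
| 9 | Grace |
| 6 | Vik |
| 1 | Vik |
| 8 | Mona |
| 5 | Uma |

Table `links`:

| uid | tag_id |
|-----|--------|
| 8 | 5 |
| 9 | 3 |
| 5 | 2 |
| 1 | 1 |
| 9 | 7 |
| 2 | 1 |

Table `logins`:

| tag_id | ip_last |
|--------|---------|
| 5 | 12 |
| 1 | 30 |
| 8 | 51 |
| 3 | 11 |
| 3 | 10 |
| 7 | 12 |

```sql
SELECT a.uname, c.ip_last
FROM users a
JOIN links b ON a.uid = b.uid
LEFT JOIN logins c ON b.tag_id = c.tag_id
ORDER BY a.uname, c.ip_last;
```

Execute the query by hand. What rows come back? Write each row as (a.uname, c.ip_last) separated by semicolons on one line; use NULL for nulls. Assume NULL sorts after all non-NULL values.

Step 1 — a INNER JOIN b on uid → 6 row(s).
Then LEFT JOIN `logins c` on tag_id: each of those 6 rows is kept; rows whose b.tag_id has no match in c get NULL for c's columns.

(Grace, 10); (Grace, 11); (Grace, 12); (Mona, 12); (Uma, NULL); (Vik, 30); (Zane, 30)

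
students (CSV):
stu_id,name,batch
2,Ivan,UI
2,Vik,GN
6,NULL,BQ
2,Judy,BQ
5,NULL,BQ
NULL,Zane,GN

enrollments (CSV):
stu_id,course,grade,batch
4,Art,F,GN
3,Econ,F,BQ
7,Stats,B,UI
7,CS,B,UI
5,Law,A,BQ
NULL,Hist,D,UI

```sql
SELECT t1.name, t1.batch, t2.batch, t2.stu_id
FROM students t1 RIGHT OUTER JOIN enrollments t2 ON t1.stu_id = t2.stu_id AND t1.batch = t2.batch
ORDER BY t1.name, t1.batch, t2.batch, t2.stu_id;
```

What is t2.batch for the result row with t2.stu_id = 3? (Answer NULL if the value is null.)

BQ

RIGHT JOIN keeps every row from `enrollments`; unmatched rows get NULL for `students`'s columns.
Matching on t1.stu_id = t2.stu_id AND t1.batch = t2.batch. A NULL in a compared column never satisfies the condition.
- t1 row (stu_id=2, batch=UI): no match.
- t1 row (stu_id=2, batch=GN): no match.
- t1 row (stu_id=6, batch=BQ): no match.
- t1 row (stu_id=2, batch=BQ): no match.
- t1 row (stu_id=5, batch=BQ): matches 1 t2 row(s) → 1 output row(s).
- t1 row (stu_id=NULL, batch=GN): no match.
- 5 t2 row(s) had no t1 match → kept, t1 columns NULL.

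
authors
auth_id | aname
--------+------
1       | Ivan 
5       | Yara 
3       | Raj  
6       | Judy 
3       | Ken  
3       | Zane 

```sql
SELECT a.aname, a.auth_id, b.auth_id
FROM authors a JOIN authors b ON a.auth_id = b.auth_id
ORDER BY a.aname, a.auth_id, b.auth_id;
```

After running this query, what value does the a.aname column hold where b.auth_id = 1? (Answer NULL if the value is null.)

INNER JOIN keeps only pairs where the ON condition holds.
Matching on a.auth_id = b.auth_id.
- a (auth_id=1) pairs with 1 row(s) of b.
- a (auth_id=5) pairs with 1 row(s) of b.
- a (auth_id=3) pairs with 3 row(s) of b.
- a (auth_id=6) pairs with 1 row(s) of b.
- a (auth_id=3) pairs with 3 row(s) of b.
- a (auth_id=3) pairs with 3 row(s) of b.

Ivan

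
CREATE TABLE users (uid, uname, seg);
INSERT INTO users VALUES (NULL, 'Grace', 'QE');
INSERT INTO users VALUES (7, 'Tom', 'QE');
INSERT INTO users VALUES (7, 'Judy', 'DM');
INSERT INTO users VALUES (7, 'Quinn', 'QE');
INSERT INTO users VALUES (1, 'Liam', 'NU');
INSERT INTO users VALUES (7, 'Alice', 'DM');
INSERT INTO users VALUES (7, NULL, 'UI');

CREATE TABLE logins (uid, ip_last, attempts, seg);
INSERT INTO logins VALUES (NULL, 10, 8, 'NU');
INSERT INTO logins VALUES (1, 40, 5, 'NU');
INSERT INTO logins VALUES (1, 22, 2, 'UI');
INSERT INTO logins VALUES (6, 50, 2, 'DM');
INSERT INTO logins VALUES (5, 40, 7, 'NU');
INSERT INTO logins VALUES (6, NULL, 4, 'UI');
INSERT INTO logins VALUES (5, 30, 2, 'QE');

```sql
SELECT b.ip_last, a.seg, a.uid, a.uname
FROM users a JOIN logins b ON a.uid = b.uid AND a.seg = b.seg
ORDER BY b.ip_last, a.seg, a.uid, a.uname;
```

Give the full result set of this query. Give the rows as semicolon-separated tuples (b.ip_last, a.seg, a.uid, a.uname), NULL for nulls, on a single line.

(40, NU, 1, Liam)

INNER JOIN keeps only pairs where the ON condition holds.
Matching on a.uid = b.uid AND a.seg = b.seg. A NULL in a compared column never satisfies the condition.
Matched pairs: 1.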